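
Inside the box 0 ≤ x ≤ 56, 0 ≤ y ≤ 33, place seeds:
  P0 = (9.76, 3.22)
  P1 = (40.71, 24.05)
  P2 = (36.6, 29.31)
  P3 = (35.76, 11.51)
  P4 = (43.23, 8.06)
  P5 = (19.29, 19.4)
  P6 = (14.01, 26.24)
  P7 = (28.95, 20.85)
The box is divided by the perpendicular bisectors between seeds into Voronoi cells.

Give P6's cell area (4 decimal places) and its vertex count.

1. box [0,56]×[0,33]: [(0, 0) (56, 0) (56, 33) (0, 33)]
2. ⊥bis P6·P0 via (11.885,14.73): [(0, 16.9242) (56, 6.5854) (56, 33) (0, 33)]  |A|=1189.7303
3. ⊥bis P6·P1 via (27.36,25.145): [(0, 16.9242) (26.2876, 12.071) (28.0043, 33) (0, 33)]  |A|=504.3484
4. ⊥bis P6·P2 via (25.305,27.775): [(0, 16.9242) (26.2876, 12.071) (26.7211, 17.3552) (24.5949, 33) (0, 33)]  |A|=477.679
5. ⊥bis P6·P3 via (24.885,18.875): [(0, 16.9242) (20.945, 13.0573) (26.2422, 20.879) (24.5949, 33) (0, 33)]  |A|=452.1436
6. ⊥bis P6·P4 via (28.62,17.15): [(0, 16.9242) (20.945, 13.0573) (26.2422, 20.879) (24.5949, 33) (0, 33)]  |A|=452.1436
7. ⊥bis P6·P5 via (16.65,22.82): [(0, 16.9242) (7.2729, 15.5815) (25.0927, 29.3372) (24.5949, 33) (0, 33)]  |A|=308.7208
8. ⊥bis P6·P7 via (21.48,23.545): [(0, 16.9242) (7.2729, 15.5815) (22.9818, 27.7077) (24.676, 32.4036) (24.5949, 33) (0, 33)]  |A|=305.1448
9. canonical 6-gon: [(0, 16.9242) (7.2729, 15.5815) (22.9818, 27.7077) (24.676, 32.4036) (24.5949, 33) (0, 33)]
10. shoelace: 305.1448

Area of P6's cell: 305.1448 (6 vertices)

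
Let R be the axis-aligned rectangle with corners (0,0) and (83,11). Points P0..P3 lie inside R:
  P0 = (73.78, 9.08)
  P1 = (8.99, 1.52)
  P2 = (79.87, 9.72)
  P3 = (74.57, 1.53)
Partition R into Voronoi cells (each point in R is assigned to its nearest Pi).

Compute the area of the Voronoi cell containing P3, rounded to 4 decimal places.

Area of P3's cell: 155.2926

1. box [0,83]×[0,11]: [(0, 0) (83, 0) (83, 11) (0, 11)]
2. ⊥bis P3·P0 via (74.175,5.305): [(23.4753, 0) (83, 0) (83, 6.2284)]  |A|=185.3721
3. ⊥bis P3·P1 via (41.78,1.525): [(41.7799, 1.9153) (41.7802, 0) (83, 0) (83, 6.2284)]  |A|=167.8422
4. ⊥bis P3·P2 via (77.22,5.625): [(77.2218, 5.6238) (41.7799, 1.9153) (41.7802, 0) (83, 0) (83, 1.8846)]  |A|=155.2926
5. canonical 5-gon: [(77.2218, 5.6238) (41.7799, 1.9153) (41.7802, 0) (83, 0) (83, 1.8846)]
6. shoelace: 155.2926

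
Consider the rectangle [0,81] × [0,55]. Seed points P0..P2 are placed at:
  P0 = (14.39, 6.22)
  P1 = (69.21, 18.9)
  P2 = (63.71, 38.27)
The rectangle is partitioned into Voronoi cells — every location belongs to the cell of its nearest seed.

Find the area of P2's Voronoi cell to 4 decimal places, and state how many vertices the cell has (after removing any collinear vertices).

1. box [0,81]×[0,55]: [(0, 0) (81, 0) (81, 55) (0, 55)]
2. ⊥bis P2·P0 via (39.05,22.245): [(53.5056, 0) (81, 0) (81, 55) (17.7646, 55)]  |A|=2495.0694
3. ⊥bis P2·P1 via (66.46,28.585): [(39.8416, 21.0269) (81, 32.7135) (81, 55) (17.7646, 55)]  |A|=1532.7906
4. canonical 4-gon: [(39.8416, 21.0269) (81, 32.7135) (81, 55) (17.7646, 55)]
5. shoelace: 1532.7906

Area of P2's cell: 1532.7906 (4 vertices)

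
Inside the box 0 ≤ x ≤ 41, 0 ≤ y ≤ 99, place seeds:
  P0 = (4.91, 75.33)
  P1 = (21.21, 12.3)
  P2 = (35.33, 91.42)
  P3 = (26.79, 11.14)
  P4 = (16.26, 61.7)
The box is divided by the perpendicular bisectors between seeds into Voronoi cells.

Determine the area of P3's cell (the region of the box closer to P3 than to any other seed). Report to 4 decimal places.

1. box [0,41]×[0,99]: [(0, 0) (41, 0) (41, 99) (0, 99)]
2. ⊥bis P3·P0 via (15.85,43.235): [(0, 37.8323) (0, 0) (41, 0) (41, 51.8077)]  |A|=1837.6205
3. ⊥bis P3·P1 via (24,11.72): [(31.6727, 48.6284) (21.5636, 0) (41, 0) (41, 51.8077)]  |A|=714.1934
4. ⊥bis P3·P2 via (31.06,51.28): [(37.4558, 50.5996) (31.6727, 48.6284) (21.5636, 0) (41, 0) (41, 50.2226)]  |A|=711.3845
5. ⊥bis P3·P4 via (21.525,36.42): [(29.4791, 38.0766) (21.5636, 0) (41, 0) (41, 40.476)]  |A|=603.1953
6. canonical 4-gon: [(29.4791, 38.0766) (21.5636, 0) (41, 0) (41, 40.476)]
7. shoelace: 603.1953

Area of P3's cell: 603.1953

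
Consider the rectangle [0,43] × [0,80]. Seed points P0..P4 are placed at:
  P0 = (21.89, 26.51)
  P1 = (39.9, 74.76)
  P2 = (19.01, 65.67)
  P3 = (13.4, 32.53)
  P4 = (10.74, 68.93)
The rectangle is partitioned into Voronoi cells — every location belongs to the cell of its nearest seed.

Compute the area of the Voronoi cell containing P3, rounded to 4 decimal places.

Area of P3's cell: 697.2239

1. box [0,43]×[0,80]: [(0, 0) (43, 0) (43, 80) (0, 80)]
2. ⊥bis P3·P0 via (17.645,29.52): [(0, 4.6353) (43, 65.2781) (43, 80) (0, 80)]  |A|=1936.8618
3. ⊥bis P3·P1 via (26.65,53.645): [(0, 70.3683) (0, 4.6353) (32.2566, 50.1268)]  |A|=1060.1627
4. ⊥bis P3·P2 via (16.205,49.1): [(0, 51.8432) (0, 4.6353) (29.8864, 46.784)]  |A|=705.437
5. ⊥bis P3·P4 via (12.07,50.73): [(8.2326, 50.4496) (0, 49.848) (0, 4.6353) (29.8864, 46.784)]  |A|=697.2239
6. canonical 4-gon: [(8.2326, 50.4496) (0, 49.848) (0, 4.6353) (29.8864, 46.784)]
7. shoelace: 697.2239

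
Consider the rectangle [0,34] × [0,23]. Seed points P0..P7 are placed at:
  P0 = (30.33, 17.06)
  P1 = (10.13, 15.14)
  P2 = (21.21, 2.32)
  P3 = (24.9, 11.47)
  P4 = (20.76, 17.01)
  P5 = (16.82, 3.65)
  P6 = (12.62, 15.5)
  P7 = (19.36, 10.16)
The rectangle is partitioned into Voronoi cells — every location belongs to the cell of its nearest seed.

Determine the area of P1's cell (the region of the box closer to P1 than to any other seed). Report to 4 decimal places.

1. box [0,34]×[0,23]: [(0, 0) (34, 0) (34, 23) (0, 23)]
2. ⊥bis P1·P0 via (20.23,16.1): [(0, 0) (21.7603, 0) (19.5742, 23) (0, 23)]  |A|=475.3462
3. ⊥bis P1·P2 via (15.67,8.73): [(0, 0) (5.569, 0) (20.5312, 12.9314) (19.5742, 23) (0, 23)]  |A|=370.6585
4. ⊥bis P1·P3 via (17.515,13.305): [(0, 0) (5.569, 0) (16.5719, 9.5095) (19.671, 21.9817) (19.5742, 23) (0, 23)]  |A|=351.2705
5. ⊥bis P1·P4 via (15.445,16.075): [(0, 0) (5.569, 0) (16.5719, 9.5095) (16.5883, 9.5757) (14.2268, 23) (0, 23)]  |A|=313.208
6. ⊥bis P1·P5 via (13.475,9.395): [(0, 1.5492) (16.3279, 11.0561) (14.2268, 23) (0, 23)]  |A|=260.0847
7. ⊥bis P1·P6 via (11.375,15.32): [(0, 1.5492) (12.3282, 8.7273) (10.2646, 23) (0, 23)]  |A|=205.4765
8. ⊥bis P1·P7 via (14.745,12.65): [(0, 1.5492) (12.3282, 8.7273) (10.2646, 23) (0, 23)]  |A|=205.4765
9. canonical 4-gon: [(0, 1.5492) (12.3282, 8.7273) (10.2646, 23) (0, 23)]
10. shoelace: 205.4765

Area of P1's cell: 205.4765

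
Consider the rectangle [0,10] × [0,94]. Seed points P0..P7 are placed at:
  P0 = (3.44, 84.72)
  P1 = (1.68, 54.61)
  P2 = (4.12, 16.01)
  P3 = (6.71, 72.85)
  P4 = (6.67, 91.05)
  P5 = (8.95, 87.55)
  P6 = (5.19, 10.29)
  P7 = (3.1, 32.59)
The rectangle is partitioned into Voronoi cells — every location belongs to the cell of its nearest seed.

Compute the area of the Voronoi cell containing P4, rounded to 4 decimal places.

1. box [0,10]×[0,94]: [(0, 0) (10, 0) (10, 94) (0, 94)]
2. ⊥bis P4·P0 via (5.055,87.885): [(0, 90.4644) (10, 85.3617) (10, 94) (0, 94)]  |A|=60.8694
3. ⊥bis P4·P1 via (4.175,72.83): [(0, 90.4644) (10, 85.3617) (10, 94) (0, 94)]  |A|=60.8694
4. ⊥bis P4·P2 via (5.395,53.53): [(0, 90.4644) (10, 85.3617) (10, 94) (0, 94)]  |A|=60.8694
5. ⊥bis P4·P3 via (6.69,81.95): [(0, 90.4644) (10, 85.3617) (10, 94) (0, 94)]  |A|=60.8694
6. ⊥bis P4·P5 via (7.81,89.3): [(0, 90.4644) (5.3818, 87.7182) (10, 90.7266) (10, 94) (0, 94)]  |A|=48.4813
7. ⊥bis P4·P6 via (5.93,50.67): [(0, 90.4644) (5.3818, 87.7182) (10, 90.7266) (10, 94) (0, 94)]  |A|=48.4813
8. ⊥bis P4·P7 via (4.885,61.82): [(0, 90.4644) (5.3818, 87.7182) (10, 90.7266) (10, 94) (0, 94)]  |A|=48.4813
9. canonical 5-gon: [(0, 90.4644) (5.3818, 87.7182) (10, 90.7266) (10, 94) (0, 94)]
10. shoelace: 48.4813

Area of P4's cell: 48.4813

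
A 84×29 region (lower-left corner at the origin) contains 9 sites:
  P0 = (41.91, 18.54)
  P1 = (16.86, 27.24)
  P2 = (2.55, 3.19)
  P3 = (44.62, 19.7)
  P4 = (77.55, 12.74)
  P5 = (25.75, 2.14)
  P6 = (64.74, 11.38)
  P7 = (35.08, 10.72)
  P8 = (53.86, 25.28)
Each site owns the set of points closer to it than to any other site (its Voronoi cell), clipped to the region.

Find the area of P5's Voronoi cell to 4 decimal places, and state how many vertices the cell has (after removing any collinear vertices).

Area of P5's cell: 215.9013 (4 vertices)

1. box [0,84]×[0,29]: [(0, 0) (84, 0) (84, 29) (0, 29)]
2. ⊥bis P5·P0 via (33.83,10.34): [(0, 0) (44.3236, 0) (14.8929, 29) (0, 29)]  |A|=858.6383
3. ⊥bis P5·P1 via (21.305,14.69): [(0, 7.1441) (0, 0) (44.3236, 0) (27.271, 16.803)]  |A|=469.7991
4. ⊥bis P5·P2 via (14.15,2.665): [(14.5865, 12.3104) (14.0294, 0) (44.3236, 0) (27.271, 16.803)]  |A|=331.3411
5. ⊥bis P5·P3 via (35.185,10.92): [(14.5865, 12.3104) (14.0294, 0) (44.3236, 0) (27.271, 16.803)]  |A|=331.3411
6. ⊥bis P5·P4 via (51.65,7.44): [(14.5865, 12.3104) (14.0294, 0) (44.3236, 0) (27.271, 16.803)]  |A|=331.3411
7. ⊥bis P5·P6 via (45.245,6.76): [(14.5865, 12.3104) (14.0294, 0) (44.3236, 0) (27.271, 16.803)]  |A|=331.3411
8. ⊥bis P5·P7 via (30.415,6.43): [(22.447, 15.0945) (14.5865, 12.3104) (14.0294, 0) (36.3281, 0)]  |A|=215.9013
9. ⊥bis P5·P8 via (39.805,13.71): [(22.447, 15.0945) (14.5865, 12.3104) (14.0294, 0) (36.3281, 0)]  |A|=215.9013
10. canonical 4-gon: [(22.447, 15.0945) (14.5865, 12.3104) (14.0294, 0) (36.3281, 0)]
11. shoelace: 215.9013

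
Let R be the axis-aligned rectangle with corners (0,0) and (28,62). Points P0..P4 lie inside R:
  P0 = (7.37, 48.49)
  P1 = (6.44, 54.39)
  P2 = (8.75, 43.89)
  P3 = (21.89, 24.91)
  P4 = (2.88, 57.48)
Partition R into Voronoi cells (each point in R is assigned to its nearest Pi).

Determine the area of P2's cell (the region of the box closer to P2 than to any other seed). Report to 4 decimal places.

Area of P2's cell: 405.6037

1. box [0,28]×[0,62]: [(0, 0) (28, 0) (28, 62) (0, 62)]
2. ⊥bis P2·P0 via (8.06,46.19): [(0, 43.772) (0, 0) (28, 0) (28, 52.172)]  |A|=1343.216
3. ⊥bis P2·P1 via (7.595,49.14): [(0, 43.772) (0, 0) (28, 0) (28, 52.172)]  |A|=1343.216
4. ⊥bis P2·P3 via (15.32,34.4): [(0, 43.772) (0, 23.7938) (28, 43.1785) (28, 52.172)]  |A|=405.6037
5. ⊥bis P2·P4 via (5.815,50.685): [(0, 43.772) (0, 23.7938) (28, 43.1785) (28, 52.172)]  |A|=405.6037
6. canonical 4-gon: [(0, 43.772) (0, 23.7938) (28, 43.1785) (28, 52.172)]
7. shoelace: 405.6037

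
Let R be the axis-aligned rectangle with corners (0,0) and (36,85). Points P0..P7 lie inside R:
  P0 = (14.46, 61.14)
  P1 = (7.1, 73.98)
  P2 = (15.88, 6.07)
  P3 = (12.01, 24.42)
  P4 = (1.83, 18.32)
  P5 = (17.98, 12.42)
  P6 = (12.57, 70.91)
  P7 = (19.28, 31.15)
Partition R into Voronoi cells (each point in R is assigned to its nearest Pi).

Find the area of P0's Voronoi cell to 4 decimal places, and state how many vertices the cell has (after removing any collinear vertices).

Area of P0's cell: 734.8363 (6 vertices)

1. box [0,36]×[0,85]: [(0, 0) (36, 0) (36, 85) (0, 85)]
2. ⊥bis P0·P1 via (10.78,67.56): [(0, 61.3808) (0, 0) (36, 0) (36, 82.0163)]  |A|=2581.1484
3. ⊥bis P0·P2 via (15.17,33.605): [(0, 61.3808) (0, 33.2138) (36, 34.1421) (36, 82.0163)]  |A|=1368.7414
4. ⊥bis P0·P3 via (13.235,42.78): [(0, 61.3808) (0, 43.6631) (36, 41.2611) (36, 82.0163)]  |A|=1052.5138
5. ⊥bis P0·P4 via (8.145,39.73): [(0, 61.3808) (0, 43.6631) (36, 41.2611) (36, 82.0163)]  |A|=1052.5138
6. ⊥bis P0·P5 via (16.22,36.78): [(0, 61.3808) (0, 43.6631) (36, 41.2611) (36, 82.0163)]  |A|=1052.5138
7. ⊥bis P0·P6 via (13.515,66.025): [(5.3448, 64.4445) (0, 61.3808) (0, 43.6631) (36, 41.2611) (36, 70.3747)]  |A|=874.0755
8. ⊥bis P0·P7 via (16.87,46.145): [(5.3448, 64.4445) (0, 61.3808) (0, 43.6631) (1.0086, 43.5958) (36, 49.2196) (36, 70.3747)]  |A|=734.8363
9. canonical 6-gon: [(5.3448, 64.4445) (0, 61.3808) (0, 43.6631) (1.0086, 43.5958) (36, 49.2196) (36, 70.3747)]
10. shoelace: 734.8363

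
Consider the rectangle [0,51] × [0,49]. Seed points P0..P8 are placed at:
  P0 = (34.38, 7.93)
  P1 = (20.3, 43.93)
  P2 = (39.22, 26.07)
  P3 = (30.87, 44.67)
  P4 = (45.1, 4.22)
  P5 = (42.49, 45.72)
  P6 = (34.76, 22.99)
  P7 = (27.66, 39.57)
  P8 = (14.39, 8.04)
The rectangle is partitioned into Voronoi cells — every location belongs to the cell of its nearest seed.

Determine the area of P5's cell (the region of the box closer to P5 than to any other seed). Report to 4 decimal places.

1. box [0,51]×[0,49]: [(0, 0) (51, 0) (51, 49) (0, 49)]
2. ⊥bis P5·P0 via (38.435,26.825): [(0, 35.0734) (51, 24.1285) (51, 49) (0, 49)]  |A|=989.352
3. ⊥bis P5·P1 via (31.395,44.825): [(32.7486, 28.0453) (51, 24.1285) (51, 49) (31.0582, 49)]  |A|=435.9072
4. ⊥bis P5·P2 via (40.855,35.895): [(31.9964, 37.3692) (51, 34.2067) (51, 49) (31.0582, 49)]  |A|=256.532
5. ⊥bis P5·P3 via (36.68,45.195): [(37.4695, 36.4584) (51, 34.2067) (51, 49) (36.3362, 49)]  |A|=192.0343
6. ⊥bis P5·P4 via (43.795,24.97): [(37.4695, 36.4584) (51, 34.2067) (51, 49) (36.3362, 49)]  |A|=192.0343
7. ⊥bis P5·P6 via (38.625,34.355): [(37.4695, 36.4584) (51, 34.2067) (51, 49) (36.3362, 49)]  |A|=192.0343
8. ⊥bis P5·P7 via (35.075,42.645): [(37.4218, 36.986) (37.6533, 36.4278) (51, 34.2067) (51, 49) (36.3362, 49)]  |A|=191.9866
9. ⊥bis P5·P8 via (28.44,26.88): [(37.4218, 36.986) (37.6533, 36.4278) (51, 34.2067) (51, 49) (36.3362, 49)]  |A|=191.9866
10. canonical 5-gon: [(37.4218, 36.986) (37.6533, 36.4278) (51, 34.2067) (51, 49) (36.3362, 49)]
11. shoelace: 191.9866

Area of P5's cell: 191.9866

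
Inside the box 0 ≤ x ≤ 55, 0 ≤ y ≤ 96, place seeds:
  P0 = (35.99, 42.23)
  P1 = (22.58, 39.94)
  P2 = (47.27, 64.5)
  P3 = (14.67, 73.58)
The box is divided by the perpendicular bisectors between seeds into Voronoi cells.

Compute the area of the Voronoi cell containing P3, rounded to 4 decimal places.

1. box [0,55]×[0,96]: [(0, 0) (55, 0) (55, 96) (0, 96)]
2. ⊥bis P3·P0 via (25.33,57.905): [(0, 40.679) (55, 78.0825) (55, 96) (0, 96)]  |A|=2014.0594
3. ⊥bis P3·P1 via (18.625,56.76): [(0, 52.3806) (26.3, 58.5647) (55, 78.0825) (55, 96) (0, 96)]  |A|=1860.1833
4. ⊥bis P3·P2 via (30.97,69.04): [(0, 52.3806) (26.3, 58.5647) (28.4618, 60.0348) (38.4791, 96) (0, 96)]  |A|=1325.3458
5. canonical 5-gon: [(0, 52.3806) (26.3, 58.5647) (28.4618, 60.0348) (38.4791, 96) (0, 96)]
6. shoelace: 1325.3458

Area of P3's cell: 1325.3458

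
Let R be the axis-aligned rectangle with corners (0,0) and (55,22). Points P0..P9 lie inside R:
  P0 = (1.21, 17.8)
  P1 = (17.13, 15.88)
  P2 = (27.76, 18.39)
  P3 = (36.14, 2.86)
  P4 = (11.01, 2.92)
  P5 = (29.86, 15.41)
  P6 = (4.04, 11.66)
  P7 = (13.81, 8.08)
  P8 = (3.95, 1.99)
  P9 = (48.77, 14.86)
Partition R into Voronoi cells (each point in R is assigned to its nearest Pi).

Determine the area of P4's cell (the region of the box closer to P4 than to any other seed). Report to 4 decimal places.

1. box [0,55]×[0,22]: [(0, 0) (55, 0) (55, 22) (0, 22)]
2. ⊥bis P4·P0 via (6.11,10.36): [(0, 6.3359) (0, 0) (55, 0) (55, 22) (23.7838, 22)]  |A|=1023.7246
3. ⊥bis P4·P1 via (14.07,9.4): [(8.5851, 11.9901) (0, 6.3359) (0, 0) (33.9759, 0)]  |A|=230.8844
4. ⊥bis P4·P2 via (19.385,10.655): [(25.5517, 3.9781) (8.5851, 11.9901) (0, 6.3359) (0, 0) (29.2258, 0)]  |A|=221.4361
5. ⊥bis P4·P3 via (23.575,2.89): [(23.5798, 4.9093) (8.5851, 11.9901) (0, 6.3359) (0, 0) (23.5681, 0)]  |A|=205.3372
6. ⊥bis P4·P5 via (20.435,9.165): [(23.5787, 4.4206) (23.1069, 5.1326) (8.5851, 11.9901) (0, 6.3359) (0, 0) (23.5681, 0)]  |A|=205.2215
7. ⊥bis P4·P6 via (7.525,7.29): [(23.5787, 4.4206) (23.1069, 5.1326) (11.621, 10.5565) (0, 1.2889) (0, 0) (23.5681, 0)]  |A|=161.1593
8. ⊥bis P4·P7 via (12.41,5.5): [(8.1673, 7.8022) (0, 1.2889) (0, 0) (22.5457, 0)]  |A|=93.2171
9. ⊥bis P4·P8 via (7.48,2.455): [(8.1673, 7.8022) (6.9079, 6.7979) (7.8034, 0) (22.5457, 0)]  |A|=62.2418
10. ⊥bis P4·P9 via (29.89,8.89): [(8.1673, 7.8022) (6.9079, 6.7979) (7.8034, 0) (22.5457, 0)]  |A|=62.2418
11. canonical 4-gon: [(8.1673, 7.8022) (6.9079, 6.7979) (7.8034, 0) (22.5457, 0)]
12. shoelace: 62.2418

Area of P4's cell: 62.2418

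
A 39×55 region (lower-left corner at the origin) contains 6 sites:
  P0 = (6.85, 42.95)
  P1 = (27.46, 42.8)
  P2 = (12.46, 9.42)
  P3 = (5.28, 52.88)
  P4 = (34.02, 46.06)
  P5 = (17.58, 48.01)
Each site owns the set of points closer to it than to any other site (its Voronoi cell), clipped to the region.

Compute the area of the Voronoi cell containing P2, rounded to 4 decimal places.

Area of P2's cell: 936.7945

1. box [0,39]×[0,55]: [(0, 0) (39, 0) (39, 55) (0, 55)]
2. ⊥bis P2·P0 via (9.655,26.185): [(0, 24.5696) (0, 0) (39, 0) (39, 31.0948)]  |A|=1085.4556
3. ⊥bis P2·P1 via (19.96,26.11): [(17.0425, 27.421) (0, 24.5696) (0, 0) (39, 0) (39, 17.554)]  |A|=936.7945
4. ⊥bis P2·P3 via (8.87,31.15): [(17.0425, 27.421) (0, 24.5696) (0, 0) (39, 0) (39, 17.554)]  |A|=936.7945
5. ⊥bis P2·P4 via (23.24,27.74): [(17.0425, 27.421) (0, 24.5696) (0, 0) (39, 0) (39, 17.554)]  |A|=936.7945
6. ⊥bis P2·P5 via (15.02,28.715): [(17.0425, 27.421) (0, 24.5696) (0, 0) (39, 0) (39, 17.554)]  |A|=936.7945
7. canonical 5-gon: [(17.0425, 27.421) (0, 24.5696) (0, 0) (39, 0) (39, 17.554)]
8. shoelace: 936.7945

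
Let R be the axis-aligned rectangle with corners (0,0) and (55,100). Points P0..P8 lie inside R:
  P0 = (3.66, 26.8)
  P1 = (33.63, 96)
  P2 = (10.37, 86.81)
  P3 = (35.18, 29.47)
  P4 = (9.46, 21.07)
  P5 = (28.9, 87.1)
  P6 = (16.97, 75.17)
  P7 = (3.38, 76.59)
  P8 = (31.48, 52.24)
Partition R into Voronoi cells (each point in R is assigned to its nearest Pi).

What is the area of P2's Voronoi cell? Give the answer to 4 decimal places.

Area of P2's cell: 344.7171

1. box [0,55]×[0,100]: [(0, 0) (55, 0) (55, 100) (0, 100)]
2. ⊥bis P2·P0 via (7.015,56.805): [(0, 57.5894) (55, 51.4396) (55, 100) (0, 100)]  |A|=2501.7038
3. ⊥bis P2·P1 via (22,91.405): [(0, 57.5894) (36.9949, 53.4528) (18.6041, 100) (0, 100)]  |A|=1217.4725
4. ⊥bis P2·P3 via (22.775,58.14): [(0, 57.5894) (17.0868, 55.6788) (33.3373, 62.7101) (18.6041, 100) (0, 100)]  |A|=1129.3958
5. ⊥bis P2·P4 via (9.915,53.94): [(0, 57.5894) (17.0868, 55.6788) (33.3373, 62.7101) (18.6041, 100) (0, 100)]  |A|=1129.3958
6. ⊥bis P2·P5 via (19.635,86.955): [(0, 57.5894) (17.0868, 55.6788) (20.104, 56.9843) (19.4649, 97.8213) (18.6041, 100) (0, 100)]  |A|=857.3631
7. ⊥bis P2·P6 via (13.67,80.99): [(0, 73.239) (19.6751, 84.3949) (19.4649, 97.8213) (18.6041, 100) (0, 100)]  |A|=413.9717
8. ⊥bis P2·P7 via (6.875,81.7): [(0, 86.4022) (10.5225, 79.2053) (19.6751, 84.3949) (19.4649, 97.8213) (18.6041, 100) (0, 100)]  |A|=344.7171
9. ⊥bis P2·P8 via (20.925,69.525): [(0, 86.4022) (10.5225, 79.2053) (19.6751, 84.3949) (19.4649, 97.8213) (18.6041, 100) (0, 100)]  |A|=344.7171
10. canonical 6-gon: [(0, 86.4022) (10.5225, 79.2053) (19.6751, 84.3949) (19.4649, 97.8213) (18.6041, 100) (0, 100)]
11. shoelace: 344.7171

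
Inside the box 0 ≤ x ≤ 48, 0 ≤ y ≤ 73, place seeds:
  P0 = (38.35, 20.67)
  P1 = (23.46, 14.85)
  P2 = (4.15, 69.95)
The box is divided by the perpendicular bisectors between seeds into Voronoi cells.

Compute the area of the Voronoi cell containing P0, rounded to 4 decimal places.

1. box [0,48]×[0,73]: [(0, 0) (48, 0) (48, 73) (0, 73)]
2. ⊥bis P0·P1 via (30.905,17.76): [(37.8468, 0) (48, 0) (48, 73) (9.3135, 73)]  |A|=1782.648
3. ⊥bis P0·P2 via (21.25,45.31): [(20.3742, 44.7022) (37.8468, 0) (48, 0) (48, 63.8743)]  |A|=1109.2252
4. canonical 4-gon: [(20.3742, 44.7022) (37.8468, 0) (48, 0) (48, 63.8743)]
5. shoelace: 1109.2252

Area of P0's cell: 1109.2252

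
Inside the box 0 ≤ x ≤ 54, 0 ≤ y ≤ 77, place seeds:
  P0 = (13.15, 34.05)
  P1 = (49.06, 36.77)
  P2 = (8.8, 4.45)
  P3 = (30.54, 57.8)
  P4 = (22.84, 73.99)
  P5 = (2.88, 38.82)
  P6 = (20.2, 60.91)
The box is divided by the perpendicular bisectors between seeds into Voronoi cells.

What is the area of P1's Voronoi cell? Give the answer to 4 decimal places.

1. box [0,54]×[0,77]: [(0, 0) (54, 0) (54, 77) (0, 77)]
2. ⊥bis P1·P0 via (31.105,35.41): [(33.7871, 0) (54, 0) (54, 77) (27.9548, 77)]  |A|=1780.937
3. ⊥bis P1·P2 via (28.93,20.61): [(32.5694, 16.0765) (45.4753, 0) (54, 0) (54, 77) (27.9548, 77)]  |A|=1686.9843
4. ⊥bis P1·P3 via (39.8,47.285): [(30.8055, 39.364) (32.5694, 16.0765) (45.4753, 0) (54, 0) (54, 59.7902)]  |A|=997.2789
5. ⊥bis P1·P4 via (35.95,55.38): [(30.8055, 39.364) (32.5694, 16.0765) (45.4753, 0) (54, 0) (54, 59.7902)]  |A|=997.2789
6. ⊥bis P1·P5 via (25.97,37.795): [(30.8055, 39.364) (32.5694, 16.0765) (45.4753, 0) (54, 0) (54, 59.7902)]  |A|=997.2789
7. ⊥bis P1·P6 via (34.63,48.84): [(30.8055, 39.364) (32.5694, 16.0765) (45.4753, 0) (54, 0) (54, 59.7902)]  |A|=997.2789
8. canonical 5-gon: [(30.8055, 39.364) (32.5694, 16.0765) (45.4753, 0) (54, 0) (54, 59.7902)]
9. shoelace: 997.2789

Area of P1's cell: 997.2789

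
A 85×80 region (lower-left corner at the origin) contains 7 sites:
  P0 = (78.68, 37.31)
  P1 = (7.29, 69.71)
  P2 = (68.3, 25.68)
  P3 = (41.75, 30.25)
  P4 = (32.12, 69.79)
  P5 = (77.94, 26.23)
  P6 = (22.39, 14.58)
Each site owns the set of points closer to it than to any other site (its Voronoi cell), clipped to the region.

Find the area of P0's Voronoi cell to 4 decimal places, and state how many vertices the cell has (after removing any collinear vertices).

1. box [0,85]×[0,80]: [(0, 0) (85, 0) (85, 80) (0, 80)]
2. ⊥bis P0·P1 via (42.985,53.51): [(18.6997, 0) (85, 0) (85, 80) (55.0074, 80)]  |A|=3851.7158
3. ⊥bis P0·P2 via (73.49,31.495): [(44.6683, 57.2189) (85, 21.2221) (85, 80) (55.0074, 80)]  |A|=1526.9389
4. ⊥bis P0·P3 via (60.215,33.78): [(52.4544, 74.3748) (58.0107, 45.3106) (85, 21.2221) (85, 80) (55.0074, 80)]  |A|=1366.129
5. ⊥bis P0·P4 via (55.4,53.55): [(56.2128, 54.7151) (58.0107, 45.3106) (85, 21.2221) (85, 80) (73.8514, 80)]  |A|=1092.2286
6. ⊥bis P0·P5 via (78.31,31.77): [(56.2128, 54.7151) (58.0107, 45.3106) (72.7671, 32.1402) (85, 31.3232) (85, 80) (73.8514, 80)]  |A|=1030.4458
7. ⊥bis P0·P6 via (50.535,25.945): [(56.2128, 54.7151) (58.0107, 45.3106) (72.7671, 32.1402) (85, 31.3232) (85, 80) (73.8514, 80)]  |A|=1030.4458
8. canonical 6-gon: [(56.2128, 54.7151) (58.0107, 45.3106) (72.7671, 32.1402) (85, 31.3232) (85, 80) (73.8514, 80)]
9. shoelace: 1030.4458

Area of P0's cell: 1030.4458 (6 vertices)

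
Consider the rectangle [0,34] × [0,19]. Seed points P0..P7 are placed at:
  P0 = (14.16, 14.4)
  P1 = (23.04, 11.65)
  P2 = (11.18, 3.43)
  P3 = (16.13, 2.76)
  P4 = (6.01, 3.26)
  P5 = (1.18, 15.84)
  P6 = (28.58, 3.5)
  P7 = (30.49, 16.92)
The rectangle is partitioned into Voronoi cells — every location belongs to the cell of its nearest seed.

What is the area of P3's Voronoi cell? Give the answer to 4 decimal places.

1. box [0,34]×[0,19]: [(0, 0) (34, 0) (34, 19) (0, 19)]
2. ⊥bis P3·P0 via (15.145,8.58): [(0, 6.0168) (0, 0) (34, 0) (34, 11.7711)]  |A|=302.3942
3. ⊥bis P3·P1 via (19.585,7.205): [(17.3384, 8.9512) (0, 6.0168) (0, 0) (28.8545, 0)]  |A|=181.3025
4. ⊥bis P3·P2 via (13.655,3.095): [(17.3384, 8.9512) (14.3799, 8.4505) (13.2361, 0) (28.8545, 0)]  |A|=82.1163
5. ⊥bis P3·P4 via (11.07,3.01): [(17.3384, 8.9512) (14.3799, 8.4505) (13.2361, 0) (28.8545, 0)]  |A|=82.1163
6. ⊥bis P3·P5 via (8.655,9.3): [(17.3384, 8.9512) (14.3799, 8.4505) (13.2361, 0) (28.8545, 0)]  |A|=82.1163
7. ⊥bis P3·P6 via (22.355,3.13): [(22.2352, 5.145) (17.3384, 8.9512) (14.3799, 8.4505) (13.2361, 0) (22.541, 0)]  |A|=65.8747
8. ⊥bis P3·P7 via (23.31,9.84): [(22.2352, 5.145) (17.3384, 8.9512) (14.3799, 8.4505) (13.2361, 0) (22.541, 0)]  |A|=65.8747
9. canonical 5-gon: [(22.2352, 5.145) (17.3384, 8.9512) (14.3799, 8.4505) (13.2361, 0) (22.541, 0)]
10. shoelace: 65.8747

Area of P3's cell: 65.8747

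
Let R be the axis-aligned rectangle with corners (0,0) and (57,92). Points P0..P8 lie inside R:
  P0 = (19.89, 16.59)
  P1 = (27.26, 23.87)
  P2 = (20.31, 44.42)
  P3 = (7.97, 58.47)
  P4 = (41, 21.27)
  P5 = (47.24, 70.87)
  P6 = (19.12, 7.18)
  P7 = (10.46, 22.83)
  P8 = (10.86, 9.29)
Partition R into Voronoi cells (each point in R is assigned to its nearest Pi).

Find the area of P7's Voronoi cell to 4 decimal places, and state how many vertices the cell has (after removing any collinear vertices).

Area of P7's cell: 353.3225 (6 vertices)

1. box [0,57]×[0,92]: [(0, 0) (57, 0) (57, 92) (0, 92)]
2. ⊥bis P7·P0 via (15.175,19.71): [(0, 0) (2.1325, 0) (57, 82.9167) (57, 92) (0, 92)]  |A|=2969.2859
3. ⊥bis P7·P1 via (18.86,23.35): [(0, 0) (2.1325, 0) (18.7508, 25.1138) (14.6102, 92) (0, 92)]  |A|=1377.9268
4. ⊥bis P7·P2 via (15.385,33.625): [(0, 40.6441) (0, 0) (2.1325, 0) (18.7508, 25.1138) (18.3064, 32.2922)]  |A|=471.6821
5. ⊥bis P7·P3 via (9.215,40.65): [(1.2125, 40.0909) (0, 40.0062) (0, 0) (2.1325, 0) (18.7508, 25.1138) (18.3064, 32.2922)]  |A|=471.2953
6. ⊥bis P7·P4 via (25.73,22.05): [(1.2125, 40.0909) (0, 40.0062) (0, 0) (2.1325, 0) (18.7508, 25.1138) (18.3064, 32.2922)]  |A|=471.2953
7. ⊥bis P7·P5 via (28.85,46.85): [(1.2125, 40.0909) (0, 40.0062) (0, 0) (2.1325, 0) (18.7508, 25.1138) (18.3064, 32.2922)]  |A|=471.2953
8. ⊥bis P7·P6 via (14.79,15.005): [(1.2125, 40.0909) (0, 40.0062) (0, 6.8209) (10.4854, 12.6231) (18.7508, 25.1138) (18.3064, 32.2922)]  |A|=422.0758
9. ⊥bis P7·P8 via (10.66,16.06): [(1.2125, 40.0909) (0, 40.0062) (0, 15.7451) (12.8016, 16.1233) (18.7508, 25.1138) (18.3064, 32.2922)]  |A|=353.3225
10. canonical 6-gon: [(1.2125, 40.0909) (0, 40.0062) (0, 15.7451) (12.8016, 16.1233) (18.7508, 25.1138) (18.3064, 32.2922)]
11. shoelace: 353.3225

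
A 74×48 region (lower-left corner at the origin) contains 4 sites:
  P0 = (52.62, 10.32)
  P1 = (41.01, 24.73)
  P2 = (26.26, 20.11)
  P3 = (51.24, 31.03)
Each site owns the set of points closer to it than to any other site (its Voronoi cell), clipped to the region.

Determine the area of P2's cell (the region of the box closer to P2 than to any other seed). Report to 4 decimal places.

Area of P2's cell: 1556.2739

1. box [0,74]×[0,48]: [(0, 0) (74, 0) (74, 48) (0, 48)]
2. ⊥bis P2·P0 via (39.44,15.215): [(0, 0) (33.7892, 0) (51.6162, 48) (0, 48)]  |A|=2049.7303
3. ⊥bis P2·P1 via (33.635,22.42): [(0, 0) (33.7892, 0) (37.5151, 10.0322) (25.6228, 48) (0, 48)]  |A|=1556.2739
4. ⊥bis P2·P3 via (38.75,25.57): [(0, 0) (33.7892, 0) (37.5151, 10.0322) (25.6228, 48) (0, 48)]  |A|=1556.2739
5. canonical 5-gon: [(0, 0) (33.7892, 0) (37.5151, 10.0322) (25.6228, 48) (0, 48)]
6. shoelace: 1556.2739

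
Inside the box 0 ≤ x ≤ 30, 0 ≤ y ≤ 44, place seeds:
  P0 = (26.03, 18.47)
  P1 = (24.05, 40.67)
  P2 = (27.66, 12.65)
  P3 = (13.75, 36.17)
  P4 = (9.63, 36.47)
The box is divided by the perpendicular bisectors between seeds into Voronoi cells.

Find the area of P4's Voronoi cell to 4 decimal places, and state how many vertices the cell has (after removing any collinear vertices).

1. box [0,30]×[0,44]: [(0, 0) (30, 0) (30, 44) (0, 44)]
2. ⊥bis P4·P0 via (17.83,27.47): [(0, 11.2249) (30, 38.5582) (30, 44) (0, 44)]  |A|=573.2533
3. ⊥bis P4·P1 via (16.84,38.57): [(0, 11.2249) (19.6026, 29.085) (15.2584, 44) (0, 44)]  |A|=435.0284
4. ⊥bis P4·P2 via (18.645,24.56): [(0, 11.2249) (19.6026, 29.085) (15.2584, 44) (0, 44)]  |A|=435.0284
5. ⊥bis P4·P3 via (11.69,36.32): [(0, 11.2249) (10.5635, 20.8494) (12.2492, 44) (0, 44)]  |A|=314.8983
6. canonical 4-gon: [(0, 11.2249) (10.5635, 20.8494) (12.2492, 44) (0, 44)]
7. shoelace: 314.8983

Area of P4's cell: 314.8983 (4 vertices)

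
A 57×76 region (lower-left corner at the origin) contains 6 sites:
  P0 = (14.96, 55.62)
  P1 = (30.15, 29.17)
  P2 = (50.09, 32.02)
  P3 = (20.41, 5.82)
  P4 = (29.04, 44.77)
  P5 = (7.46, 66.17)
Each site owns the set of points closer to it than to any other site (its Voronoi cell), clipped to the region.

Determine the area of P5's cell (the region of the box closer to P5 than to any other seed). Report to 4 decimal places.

1. box [0,57]×[0,76]: [(0, 0) (57, 0) (57, 76) (0, 76)]
2. ⊥bis P5·P0 via (11.21,60.895): [(0, 52.9258) (32.4577, 76) (0, 76)]  |A|=374.4676
3. ⊥bis P5·P1 via (18.805,47.67): [(0, 52.9258) (32.4577, 76) (0, 76)]  |A|=374.4676
4. ⊥bis P5·P2 via (28.775,49.095): [(0, 52.9258) (32.4577, 76) (0, 76)]  |A|=374.4676
5. ⊥bis P5·P3 via (13.935,35.995): [(0, 52.9258) (32.4577, 76) (0, 76)]  |A|=374.4676
6. ⊥bis P5·P4 via (18.25,55.47): [(0, 52.9258) (32.4577, 76) (0, 76)]  |A|=374.4676
7. canonical 3-gon: [(0, 52.9258) (32.4577, 76) (0, 76)]
8. shoelace: 374.4676

Area of P5's cell: 374.4676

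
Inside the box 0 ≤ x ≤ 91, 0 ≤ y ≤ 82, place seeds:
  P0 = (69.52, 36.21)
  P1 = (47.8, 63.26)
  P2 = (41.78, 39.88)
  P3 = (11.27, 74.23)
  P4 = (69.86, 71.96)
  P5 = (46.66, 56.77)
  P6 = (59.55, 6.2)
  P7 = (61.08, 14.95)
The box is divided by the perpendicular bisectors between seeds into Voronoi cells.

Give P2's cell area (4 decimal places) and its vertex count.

Area of P2's cell: 1952.8877 (7 vertices)

1. box [0,91]×[0,82]: [(0, 0) (91, 0) (91, 82) (0, 82)]
2. ⊥bis P2·P0 via (55.65,38.045): [(0, 0) (50.6166, 0) (61.4652, 82) (0, 82)]  |A|=4595.3576
3. ⊥bis P2·P1 via (44.79,51.57): [(0, 63.1028) (0, 0) (50.6166, 0) (57.0226, 48.4203)]  |A|=3024.5792
4. ⊥bis P2·P3 via (26.525,57.055): [(25.8424, 56.4487) (0, 33.4952) (0, 0) (50.6166, 0) (57.0226, 48.4203)]  |A|=2642.0143
5. ⊥bis P2·P4 via (55.82,55.92): [(25.8424, 56.4487) (0, 33.4952) (0, 0) (50.6166, 0) (57.0226, 48.4203)]  |A|=2642.0143
6. ⊥bis P2·P5 via (44.22,48.325): [(23.4519, 54.3255) (0, 33.4952) (0, 0) (50.6166, 0) (56.5391, 44.7657)]  |A|=2536.5451
7. ⊥bis P2·P6 via (50.665,23.04): [(23.4519, 54.3255) (0, 33.4952) (0, 0) (6.9966, 0) (53.89, 24.7415) (56.5391, 44.7657)]  |A|=1996.932
8. ⊥bis P2·P7 via (51.43,27.415): [(23.4519, 54.3255) (0, 33.4952) (0, 0) (6.9966, 0) (35.3225, 14.9451) (54.5647, 29.8418) (56.5391, 44.7657)]  |A|=1952.8877
9. canonical 7-gon: [(23.4519, 54.3255) (0, 33.4952) (0, 0) (6.9966, 0) (35.3225, 14.9451) (54.5647, 29.8418) (56.5391, 44.7657)]
10. shoelace: 1952.8877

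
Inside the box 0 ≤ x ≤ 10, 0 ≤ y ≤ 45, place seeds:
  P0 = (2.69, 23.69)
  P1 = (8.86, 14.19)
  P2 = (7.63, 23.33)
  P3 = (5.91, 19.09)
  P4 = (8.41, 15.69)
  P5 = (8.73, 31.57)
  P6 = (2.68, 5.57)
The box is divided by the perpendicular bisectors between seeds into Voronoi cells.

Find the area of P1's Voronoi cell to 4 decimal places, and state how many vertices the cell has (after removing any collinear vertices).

1. box [0,10]×[0,45]: [(0, 0) (10, 0) (10, 45) (0, 45)]
2. ⊥bis P1·P0 via (5.775,18.94): [(0, 15.1893) (0, 0) (10, 0) (10, 21.684)]  |A|=184.3666
3. ⊥bis P1·P2 via (8.245,18.76): [(4.7799, 18.2937) (0, 15.1893) (0, 0) (10, 0) (10, 18.9962)]  |A|=177.3511
4. ⊥bis P1·P3 via (7.385,16.64): [(0, 12.1939) (0, 0) (10, 0) (10, 18.2143)]  |A|=152.0413
5. ⊥bis P1·P4 via (8.635,14.94): [(0.5151, 12.504) (0, 12.1939) (0, 0) (10, 0) (10, 15.3495)]  |A|=138.4549
6. ⊥bis P1·P5 via (8.795,22.88): [(0.5151, 12.504) (0, 12.1939) (0, 0) (10, 0) (10, 15.3495)]  |A|=138.4549
7. ⊥bis P1·P6 via (5.77,9.88): [(1.6395, 12.8413) (10, 6.8474) (10, 15.3495)]  |A|=35.5413
8. canonical 3-gon: [(1.6395, 12.8413) (10, 6.8474) (10, 15.3495)]
9. shoelace: 35.5413

Area of P1's cell: 35.5413 (3 vertices)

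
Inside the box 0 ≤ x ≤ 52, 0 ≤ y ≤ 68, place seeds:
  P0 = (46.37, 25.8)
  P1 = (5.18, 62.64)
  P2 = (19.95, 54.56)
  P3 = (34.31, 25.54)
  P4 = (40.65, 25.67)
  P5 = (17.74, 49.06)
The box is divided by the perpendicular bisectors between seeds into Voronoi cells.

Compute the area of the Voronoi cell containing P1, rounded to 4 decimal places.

Area of P1's cell: 235.3494

1. box [0,52]×[0,68]: [(0, 0) (52, 0) (52, 68) (0, 68)]
2. ⊥bis P1·P0 via (25.775,44.22): [(0, 15.4015) (47.0436, 68) (0, 68)]  |A|=1237.2116
3. ⊥bis P1·P2 via (12.565,58.6): [(0, 35.6316) (17.7073, 68) (0, 68)]  |A|=286.5791
4. ⊥bis P1·P3 via (19.745,44.09): [(0, 35.6316) (17.7073, 68) (0, 68)]  |A|=286.5791
5. ⊥bis P1·P4 via (22.915,44.155): [(0, 35.6316) (17.7073, 68) (0, 68)]  |A|=286.5791
6. ⊥bis P1·P5 via (11.46,55.85): [(0, 45.2508) (10.6516, 55.1023) (17.7073, 68) (0, 68)]  |A|=235.3494
7. canonical 4-gon: [(0, 45.2508) (10.6516, 55.1023) (17.7073, 68) (0, 68)]
8. shoelace: 235.3494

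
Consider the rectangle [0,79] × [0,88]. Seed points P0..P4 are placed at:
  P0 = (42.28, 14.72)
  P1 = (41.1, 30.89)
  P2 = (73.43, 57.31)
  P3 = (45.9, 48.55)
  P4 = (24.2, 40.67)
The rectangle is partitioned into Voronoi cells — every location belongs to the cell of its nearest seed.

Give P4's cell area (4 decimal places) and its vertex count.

Area of P4's cell: 2099.7084 (5 vertices)

1. box [0,79]×[0,88]: [(0, 0) (79, 0) (79, 88) (0, 88)]
2. ⊥bis P4·P0 via (33.24,27.695): [(0, 4.5359) (79, 59.5771) (79, 88) (0, 88)]  |A|=4419.5369
3. ⊥bis P4·P1 via (32.65,35.78): [(0, 4.5359) (24.4117, 21.5441) (62.8696, 88) (0, 88)]  |A|=3107.7794
4. ⊥bis P4·P2 via (48.815,48.99): [(0, 4.5359) (24.4117, 21.5441) (45.6734, 58.2846) (35.6294, 88) (0, 88)]  |A|=2703.0527
5. ⊥bis P4·P3 via (35.05,44.61): [(0, 4.5359) (24.4117, 21.5441) (36.0948, 41.7327) (19.2936, 88) (0, 88)]  |A|=2099.7084
6. canonical 5-gon: [(0, 4.5359) (24.4117, 21.5441) (36.0948, 41.7327) (19.2936, 88) (0, 88)]
7. shoelace: 2099.7084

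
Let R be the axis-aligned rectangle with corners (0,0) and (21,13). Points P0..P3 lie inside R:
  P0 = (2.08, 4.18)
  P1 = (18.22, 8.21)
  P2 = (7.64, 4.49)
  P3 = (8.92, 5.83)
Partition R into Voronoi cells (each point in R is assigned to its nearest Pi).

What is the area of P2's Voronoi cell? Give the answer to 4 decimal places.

1. box [0,21]×[0,13]: [(0, 0) (21, 0) (21, 13) (0, 13)]
2. ⊥bis P2·P0 via (4.86,4.335): [(5.1017, 0) (21, 0) (21, 13) (4.3769, 13)]  |A|=211.3892
3. ⊥bis P2·P1 via (12.93,6.35): [(5.1017, 0) (15.1627, 0) (10.5918, 13) (4.3769, 13)]  |A|=105.7936
4. ⊥bis P2·P3 via (8.28,5.16): [(4.619, 8.6571) (5.1017, 0) (13.6819, 0)]  |A|=37.1395
5. canonical 3-gon: [(4.619, 8.6571) (5.1017, 0) (13.6819, 0)]
6. shoelace: 37.1395

Area of P2's cell: 37.1395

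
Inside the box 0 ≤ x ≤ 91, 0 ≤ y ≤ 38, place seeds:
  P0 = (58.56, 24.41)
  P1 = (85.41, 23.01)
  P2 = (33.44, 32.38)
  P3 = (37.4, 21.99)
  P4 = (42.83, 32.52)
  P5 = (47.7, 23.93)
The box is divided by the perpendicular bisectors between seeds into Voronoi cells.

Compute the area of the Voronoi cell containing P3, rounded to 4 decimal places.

Area of P3's cell: 967.5157

1. box [0,91]×[0,38]: [(0, 0) (91, 0) (91, 38) (0, 38)]
2. ⊥bis P3·P0 via (47.98,23.2): [(0, 0) (50.6333, 0) (46.2874, 38) (0, 38)]  |A|=1841.4929
3. ⊥bis P3·P1 via (61.405,22.5): [(0, 0) (50.6333, 0) (46.2874, 38) (0, 38)]  |A|=1841.4929
4. ⊥bis P3·P2 via (35.42,27.185): [(0, 13.6852) (0, 0) (50.6333, 0) (47.0187, 31.6057)]  |A|=1121.8791
5. ⊥bis P3·P4 via (40.115,27.255): [(38.1977, 28.2437) (0, 13.6852) (0, 0) (50.6333, 0) (47.9801, 23.1992)]  |A|=1083.1865
6. ⊥bis P3·P5 via (42.55,22.96): [(41.916, 26.3263) (38.1977, 28.2437) (0, 13.6852) (0, 0) (46.8745, 0)]  |A|=967.5157
7. canonical 5-gon: [(41.916, 26.3263) (38.1977, 28.2437) (0, 13.6852) (0, 0) (46.8745, 0)]
8. shoelace: 967.5157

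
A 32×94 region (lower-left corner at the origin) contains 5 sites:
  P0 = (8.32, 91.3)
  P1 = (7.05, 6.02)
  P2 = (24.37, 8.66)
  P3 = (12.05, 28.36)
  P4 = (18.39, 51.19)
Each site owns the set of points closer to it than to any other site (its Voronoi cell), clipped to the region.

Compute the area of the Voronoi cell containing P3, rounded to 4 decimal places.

1. box [0,32]×[0,94]: [(0, 0) (32, 0) (32, 94) (0, 94)]
2. ⊥bis P3·P0 via (10.185,59.83): [(0, 59.2264) (0, 0) (32, 0) (32, 61.1228)]  |A|=1925.5876
3. ⊥bis P3·P1 via (9.55,17.19): [(0, 59.2264) (0, 19.3274) (32, 12.1654) (32, 61.1228)]  |A|=1421.7028
4. ⊥bis P3·P2 via (18.21,18.51): [(0, 59.2264) (0, 19.3274) (14.3732, 16.1105) (32, 27.134) (32, 61.1228)]  |A|=1289.778
5. ⊥bis P3·P4 via (15.22,39.775): [(0, 44.0017) (0, 19.3274) (14.3732, 16.1105) (32, 27.134) (32, 35.1151)]  |A|=630.0589
6. canonical 5-gon: [(0, 44.0017) (0, 19.3274) (14.3732, 16.1105) (32, 27.134) (32, 35.1151)]
7. shoelace: 630.0589

Area of P3's cell: 630.0589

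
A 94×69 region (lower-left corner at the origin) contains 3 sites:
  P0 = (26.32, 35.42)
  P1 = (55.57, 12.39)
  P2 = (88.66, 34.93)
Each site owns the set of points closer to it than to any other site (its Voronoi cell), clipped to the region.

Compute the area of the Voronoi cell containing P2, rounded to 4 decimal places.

Area of P2's cell: 1821.3906

1. box [0,94]×[0,69]: [(0, 0) (94, 0) (94, 69) (0, 69)]
2. ⊥bis P2·P0 via (57.49,35.175): [(57.2135, 0) (94, 0) (94, 69) (57.7559, 69)]  |A|=2519.5561
3. ⊥bis P2·P1 via (72.115,23.66): [(57.5674, 45.0168) (88.2315, 0) (94, 0) (94, 69) (57.7559, 69)]  |A|=1821.3906
4. canonical 5-gon: [(57.5674, 45.0168) (88.2315, 0) (94, 0) (94, 69) (57.7559, 69)]
5. shoelace: 1821.3906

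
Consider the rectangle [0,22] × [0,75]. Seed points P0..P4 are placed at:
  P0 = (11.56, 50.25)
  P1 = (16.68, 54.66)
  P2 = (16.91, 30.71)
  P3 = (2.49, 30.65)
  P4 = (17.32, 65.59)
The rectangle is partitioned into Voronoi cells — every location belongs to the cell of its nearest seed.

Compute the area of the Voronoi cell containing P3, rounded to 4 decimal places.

Area of P3's cell: 403.9345

1. box [0,22]×[0,75]: [(0, 0) (22, 0) (22, 75) (0, 75)]
2. ⊥bis P3·P0 via (7.025,40.45): [(0, 43.7009) (0, 0) (22, 0) (22, 33.5202)]  |A|=849.4321
3. ⊥bis P3·P1 via (9.585,42.655): [(0, 43.7009) (0, 0) (22, 0) (22, 33.5202)]  |A|=849.4321
4. ⊥bis P3·P2 via (9.7,30.68): [(9.6644, 39.2286) (0, 43.7009) (0, 0) (9.8277, 0)]  |A|=403.9345
5. ⊥bis P3·P4 via (9.905,48.12): [(9.6644, 39.2286) (0, 43.7009) (0, 0) (9.8277, 0)]  |A|=403.9345
6. canonical 4-gon: [(9.6644, 39.2286) (0, 43.7009) (0, 0) (9.8277, 0)]
7. shoelace: 403.9345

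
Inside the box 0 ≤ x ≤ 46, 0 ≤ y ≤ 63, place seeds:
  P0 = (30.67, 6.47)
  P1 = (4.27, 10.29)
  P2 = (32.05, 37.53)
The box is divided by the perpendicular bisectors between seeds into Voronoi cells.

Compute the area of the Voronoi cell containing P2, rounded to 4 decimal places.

Area of P2's cell: 1683.1454

1. box [0,46]×[0,63]: [(0, 0) (46, 0) (46, 63) (0, 63)]
2. ⊥bis P2·P0 via (31.36,22): [(0, 23.3933) (46, 21.3495) (46, 63) (0, 63)]  |A|=1868.9139
3. ⊥bis P2·P1 via (18.16,23.91): [(0, 42.43) (19.5169, 22.5262) (46, 21.3495) (46, 63) (0, 63)]  |A|=1683.1454
4. canonical 5-gon: [(0, 42.43) (19.5169, 22.5262) (46, 21.3495) (46, 63) (0, 63)]
5. shoelace: 1683.1454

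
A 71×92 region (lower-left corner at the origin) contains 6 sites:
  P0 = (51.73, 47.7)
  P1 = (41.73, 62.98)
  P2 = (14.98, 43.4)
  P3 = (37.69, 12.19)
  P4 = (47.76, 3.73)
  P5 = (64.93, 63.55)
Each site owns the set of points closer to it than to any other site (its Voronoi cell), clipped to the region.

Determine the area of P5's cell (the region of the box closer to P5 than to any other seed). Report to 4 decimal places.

1. box [0,71]×[0,92]: [(0, 0) (71, 0) (71, 92) (0, 92)]
2. ⊥bis P5·P0 via (58.33,55.625): [(71, 45.0733) (71, 92) (14.6524, 92)]  |A|=1322.1017
3. ⊥bis P5·P1 via (53.33,63.265): [(53.4172, 59.7164) (71, 45.0733) (71, 92) (52.624, 92)]  |A|=709.1728
4. ⊥bis P5·P2 via (39.955,53.475): [(53.4172, 59.7164) (71, 45.0733) (71, 92) (52.624, 92)]  |A|=709.1728
5. ⊥bis P5·P3 via (51.31,37.87): [(53.4172, 59.7164) (71, 45.0733) (71, 92) (52.624, 92)]  |A|=709.1728
6. ⊥bis P5·P4 via (56.345,33.64): [(53.4172, 59.7164) (71, 45.0733) (71, 92) (52.624, 92)]  |A|=709.1728
7. canonical 4-gon: [(53.4172, 59.7164) (71, 45.0733) (71, 92) (52.624, 92)]
8. shoelace: 709.1728

Area of P5's cell: 709.1728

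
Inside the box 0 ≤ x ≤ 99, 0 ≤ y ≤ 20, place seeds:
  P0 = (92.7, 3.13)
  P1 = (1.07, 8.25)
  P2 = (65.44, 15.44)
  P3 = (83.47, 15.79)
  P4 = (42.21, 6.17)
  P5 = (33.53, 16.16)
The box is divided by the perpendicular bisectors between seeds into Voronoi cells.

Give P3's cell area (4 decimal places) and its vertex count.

Area of P3's cell: 280.6606 (5 vertices)

1. box [0,99]×[0,20]: [(0, 0) (99, 0) (99, 20) (0, 20)]
2. ⊥bis P3·P0 via (88.085,9.46): [(0, 0) (75.1095, 0) (99, 17.4178) (99, 20) (0, 20)]  |A|=1771.9406
3. ⊥bis P3·P1 via (42.27,12.02): [(43.3699, 0) (75.1095, 0) (99, 17.4178) (99, 20) (41.5398, 20)]  |A|=922.8438
4. ⊥bis P3·P2 via (74.455,15.615): [(74.7581, 0) (75.1095, 0) (99, 17.4178) (99, 20) (74.3699, 20)]  |A|=280.6606
5. ⊥bis P3·P4 via (62.84,10.98): [(74.7581, 0) (75.1095, 0) (99, 17.4178) (99, 20) (74.3699, 20)]  |A|=280.6606
6. ⊥bis P3·P5 via (58.5,15.975): [(74.7581, 0) (75.1095, 0) (99, 17.4178) (99, 20) (74.3699, 20)]  |A|=280.6606
7. canonical 5-gon: [(74.7581, 0) (75.1095, 0) (99, 17.4178) (99, 20) (74.3699, 20)]
8. shoelace: 280.6606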